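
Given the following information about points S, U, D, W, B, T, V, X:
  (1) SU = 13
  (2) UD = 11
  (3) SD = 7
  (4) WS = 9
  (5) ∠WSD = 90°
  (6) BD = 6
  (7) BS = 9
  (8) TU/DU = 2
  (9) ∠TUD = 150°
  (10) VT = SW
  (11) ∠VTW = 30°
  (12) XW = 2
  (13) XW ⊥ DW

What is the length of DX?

Step 1: By the law of cosines on triangle DSW: DW² = 7² + 9² − 2·7·9·cos(90°) = 130, so DW = √130.
Step 2: By the law of cosines on triangle DWX: DX² = √130² + 2² − 2·√130·2·cos(90°) = 134, so DX = √134.

Therefore, the length of DX = √134.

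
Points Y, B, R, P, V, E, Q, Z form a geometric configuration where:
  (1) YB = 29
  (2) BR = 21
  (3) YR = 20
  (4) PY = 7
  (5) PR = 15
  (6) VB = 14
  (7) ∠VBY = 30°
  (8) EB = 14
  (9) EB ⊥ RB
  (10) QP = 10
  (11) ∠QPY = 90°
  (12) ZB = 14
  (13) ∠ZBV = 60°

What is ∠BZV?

Step 1: By the law of cosines on triangle ZBV: ZV² = 14² + 14² − 2·14·14·cos(60°) = 196, so ZV = 14.
Step 2: By the inverse law of cosines on triangle BZV: cos(∠BZV) = (14² + 14² − 14²) / (2·14·14) = 196/392 = 0.5, so ∠BZV = 60°.

Therefore, the measure of angle ∠BZV = 60°.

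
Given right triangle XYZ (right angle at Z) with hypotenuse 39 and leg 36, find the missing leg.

By the Pythagorean theorem: YZ^2 = XY^2 - XZ^2
YZ^2 = 39^2 - 36^2 = 1521 - 1296 = 225
YZ = sqrt(225) = 15

15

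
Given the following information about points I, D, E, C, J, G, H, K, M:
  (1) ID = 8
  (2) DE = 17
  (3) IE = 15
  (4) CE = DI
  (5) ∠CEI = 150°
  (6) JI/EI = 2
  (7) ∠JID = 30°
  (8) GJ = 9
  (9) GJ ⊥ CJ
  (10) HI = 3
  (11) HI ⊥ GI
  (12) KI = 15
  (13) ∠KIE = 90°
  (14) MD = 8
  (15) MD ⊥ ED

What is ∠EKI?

Step 1: By the law of cosines on triangle KIE: KE² = 15² + 15² − 2·15·15·cos(90°) = 450, so KE = 15·√2.
Step 2: By the inverse law of cosines on triangle EKI: cos(∠EKI) = ((15·√2)² + 15² − 15²) / (2·15·√2·15) = 450/636.4 = 0.7071, so ∠EKI = 45°.

Therefore, the measure of angle ∠EKI = 45°.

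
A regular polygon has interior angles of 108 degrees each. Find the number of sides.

The exterior angle is the supplement of the interior angle: 180 - 108 = 72 degrees.
Since the exterior angles of any convex polygon sum to 360 degrees, the number of sides is 360 / 72 = 5.

5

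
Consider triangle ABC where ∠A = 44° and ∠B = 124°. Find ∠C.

Let angle C = x. Then 44 + 124 + x = 180.
x = 180 - 168 = 12 degrees.

12 degrees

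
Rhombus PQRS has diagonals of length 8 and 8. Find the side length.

The diagonals of a rhombus bisect each other at right angles.
Half-diagonals: 8/2 = 4 and 8/2 = 4
side = sqrt(4^2 + 4^2)
side = sqrt(16 + 16)
side = sqrt(32) = 4*sqrt(2)

4*sqrt(2)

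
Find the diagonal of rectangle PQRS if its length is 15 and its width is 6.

A rectangle's diagonal splits it into two right triangles, with the diagonal as the hypotenuse.
By the Pythagorean theorem, d^2 = 15^2 + 6^2 = 261.
Therefore d = sqrt(261) = 3*sqrt(29).

3*sqrt(29)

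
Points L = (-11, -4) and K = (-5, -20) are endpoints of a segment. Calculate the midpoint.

The midpoint is the average of the coordinates:
x: (-11 + -5)/2 = -8
y: (-4 + -20)/2 = -12
Midpoint = (-8, -12)

(-8, -12)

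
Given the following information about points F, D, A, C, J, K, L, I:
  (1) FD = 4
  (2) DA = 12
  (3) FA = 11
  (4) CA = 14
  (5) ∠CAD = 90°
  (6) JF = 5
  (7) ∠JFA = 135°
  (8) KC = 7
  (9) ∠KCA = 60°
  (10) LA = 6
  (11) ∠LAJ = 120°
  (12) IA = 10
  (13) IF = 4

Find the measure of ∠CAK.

Step 1: By the law of cosines on triangle ACK: AK² = 14² + 7² − 2·14·7·cos(60°) = 147, so AK = 7·√3.
Step 2: By the inverse law of cosines on triangle CAK: cos(∠CAK) = (14² + (7·√3)² − 7²) / (2·14·7·√3) = 294/339.48 = 0.866, so ∠CAK = 30°.

Therefore, the measure of angle ∠CAK = 30°.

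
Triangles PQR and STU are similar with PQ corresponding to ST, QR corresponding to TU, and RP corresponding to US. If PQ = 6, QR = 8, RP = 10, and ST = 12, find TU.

Similar triangles have proportional sides. Setting up the proportion:
ST / PQ = TU / QR
12 / 6 = TU / 8
TU = 8 * 12 / 6 = 16.

16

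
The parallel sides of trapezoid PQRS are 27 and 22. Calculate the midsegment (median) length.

midsegment = (27 + 22) / 2 = 49 / 2 = 49/2

49/2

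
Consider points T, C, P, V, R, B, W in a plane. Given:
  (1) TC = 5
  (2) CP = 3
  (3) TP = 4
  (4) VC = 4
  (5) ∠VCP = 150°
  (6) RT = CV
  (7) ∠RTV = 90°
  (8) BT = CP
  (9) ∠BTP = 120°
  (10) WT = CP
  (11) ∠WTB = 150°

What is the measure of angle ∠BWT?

From the given relations: WT = CP = 3; BT = CP = 3.
Step 1: By the law of cosines on triangle WTB: WB² = 3² + 3² − 2·3·3·cos(150°) = 33.59, so WB ≈ 5.8.
Step 2: By the inverse law of cosines on triangle BWT: cos(∠BWT) = (5.8² + 3² − 3²) / (2·5.8·3) = 33.59/34.77 = 0.9659, so ∠BWT = 15°.

Therefore, the measure of angle ∠BWT = 15°.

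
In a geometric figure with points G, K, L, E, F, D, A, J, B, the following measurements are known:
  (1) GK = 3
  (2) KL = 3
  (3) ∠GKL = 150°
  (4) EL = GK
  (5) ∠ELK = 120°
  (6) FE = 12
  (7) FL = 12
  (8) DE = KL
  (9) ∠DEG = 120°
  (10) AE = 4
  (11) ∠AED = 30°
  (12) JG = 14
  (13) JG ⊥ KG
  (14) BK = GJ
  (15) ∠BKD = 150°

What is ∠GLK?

Step 1: By the law of cosines on triangle LKG: LG² = 3² + 3² − 2·3·3·cos(150°) = 33.59, so LG ≈ 5.8.
Step 2: By the inverse law of cosines on triangle GLK: cos(∠GLK) = (5.8² + 3² − 3²) / (2·5.8·3) = 33.59/34.77 = 0.9659, so ∠GLK = 15°.

Therefore, the measure of angle ∠GLK = 15°.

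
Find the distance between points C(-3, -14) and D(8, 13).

d = sqrt((8 - -3)^2 + (13 - -14)^2)
d = sqrt(11^2 + 27^2)
d = sqrt(121 + 729)
d = sqrt(850) = 5*sqrt(34)

5*sqrt(34)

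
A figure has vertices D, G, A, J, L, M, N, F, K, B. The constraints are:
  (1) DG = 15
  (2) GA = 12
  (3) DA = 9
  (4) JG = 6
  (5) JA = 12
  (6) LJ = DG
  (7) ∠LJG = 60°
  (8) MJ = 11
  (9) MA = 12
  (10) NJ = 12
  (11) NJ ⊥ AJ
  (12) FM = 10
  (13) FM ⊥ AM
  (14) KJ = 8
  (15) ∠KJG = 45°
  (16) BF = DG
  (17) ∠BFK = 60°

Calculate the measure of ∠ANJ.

Step 1: By the law of cosines on triangle NJA: NA² = 12² + 12² − 2·12·12·cos(90°) = 288, so NA = 12·√2.
Step 2: By the inverse law of cosines on triangle ANJ: cos(∠ANJ) = ((12·√2)² + 12² − 12²) / (2·12·√2·12) = 288/407.29 = 0.7071, so ∠ANJ = 45°.

Therefore, the measure of angle ∠ANJ = 45°.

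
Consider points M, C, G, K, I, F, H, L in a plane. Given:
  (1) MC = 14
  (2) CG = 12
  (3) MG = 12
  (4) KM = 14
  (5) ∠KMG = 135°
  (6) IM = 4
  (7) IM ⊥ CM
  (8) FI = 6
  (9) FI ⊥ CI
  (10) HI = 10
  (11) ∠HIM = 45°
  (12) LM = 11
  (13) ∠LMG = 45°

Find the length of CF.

Step 1: By the law of cosines on triangle CMI: CI² = 14² + 4² − 2·14·4·cos(90°) = 212, so CI = 2·√53.
Step 2: By the law of cosines on triangle CIF: CF² = (2·√53)² + 6² − 2·2·√53·6·cos(90°) = 248, so CF = 2·√62.

Therefore, the length of CF = 2·√62.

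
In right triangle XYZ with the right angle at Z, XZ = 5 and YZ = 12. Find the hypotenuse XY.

By the Pythagorean theorem: XY^2 = XZ^2 + YZ^2
XY^2 = 5^2 + 12^2 = 25 + 144 = 169
XY = sqrt(169) = 13

13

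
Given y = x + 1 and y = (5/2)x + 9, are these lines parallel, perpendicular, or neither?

Slope of line 1: m1 = 1
Slope of line 2: m2 = 5/2
m1 != m2 (1 != 5/2), so not parallel.
m1 * m2 = (1) * (5/2) = 5/2 != -1, so not perpendicular.
The lines are neither parallel nor perpendicular.

Neither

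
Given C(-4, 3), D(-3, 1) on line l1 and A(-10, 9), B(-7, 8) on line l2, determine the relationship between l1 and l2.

Slope of line 1: m1 = (1 - 3)/(-3 - -4) = -2/1 = -2
Slope of line 2: m2 = (8 - 9)/(-7 - -10) = -1/3 = -1/3
m1 != m2 and m1*m2 = 2/3 != -1. Neither.

Neither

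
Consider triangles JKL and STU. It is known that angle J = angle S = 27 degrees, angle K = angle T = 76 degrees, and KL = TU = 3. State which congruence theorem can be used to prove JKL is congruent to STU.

The given information provides:
angle J = angle S = 27 degrees, angle K = angle T = 76 degrees, and KL = TU = 3
This matches the AAS congruence theorem.
Two pairs of corresponding angles and a non-included side are equal (Angle-Angle-Side).

AAS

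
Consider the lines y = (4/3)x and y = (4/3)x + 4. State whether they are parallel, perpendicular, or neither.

Slope of line 1: m1 = 4/3
Slope of line 2: m2 = 4/3
Two lines are parallel if and only if they have equal slopes (or both are vertical).
Here m1 = m2 = 4/3, confirming the lines are parallel.

Parallel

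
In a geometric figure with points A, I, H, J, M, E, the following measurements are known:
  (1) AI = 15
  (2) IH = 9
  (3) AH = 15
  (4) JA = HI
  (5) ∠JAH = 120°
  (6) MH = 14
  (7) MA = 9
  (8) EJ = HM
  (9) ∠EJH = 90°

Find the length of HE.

From the given relations: JA = HI = 9; EJ = HM = 14.
Step 1: By the law of cosines on triangle JAH: JH² = 9² + 15² − 2·9·15·cos(120°) = 441, so JH = 21.
Step 2: By the law of cosines on triangle HJE: HE² = 21² + 14² − 2·21·14·cos(90°) = 637, so HE = 7·√13.

Therefore, the length of HE = 7·√13.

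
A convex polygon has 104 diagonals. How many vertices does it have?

Using d = n(n - 3)/2, we solve 104 = n(n - 3)/2.
So n(n - 3) = 208.
Testing n = 16: 16 * 13 = 208 = 208. Correct.
The polygon has 16 sides.

16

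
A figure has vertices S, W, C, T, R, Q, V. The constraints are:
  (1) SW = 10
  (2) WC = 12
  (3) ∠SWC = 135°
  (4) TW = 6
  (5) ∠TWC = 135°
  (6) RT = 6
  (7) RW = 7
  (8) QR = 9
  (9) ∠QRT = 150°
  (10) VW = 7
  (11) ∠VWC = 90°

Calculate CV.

Step 1: By the law of cosines on triangle CWV: CV² = 12² + 7² − 2·12·7·cos(90°) = 193, so CV = √193.

Therefore, the length of CV = √193.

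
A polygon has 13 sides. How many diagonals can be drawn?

Each of the 13 vertices connects to 10 non-adjacent vertices via diagonals.
Total connections = 13 × 10 = 130, but each diagonal is counted twice.
Number of diagonals = 130 / 2 = 65.

65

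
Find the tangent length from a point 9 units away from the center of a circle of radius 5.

The tangent, radius, and line from the external point to the center form a right triangle.
The right angle is where the tangent meets the radius.
By the Pythagorean theorem: tangent² + 5² = 9²
tangent² = 81 - 25 = 56
tangent = 2*sqrt(14)

2*sqrt(14)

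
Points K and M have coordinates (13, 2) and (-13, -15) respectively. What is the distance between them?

d = sqrt((-26)^2 + (-17)^2) = sqrt(965)

sqrt(965)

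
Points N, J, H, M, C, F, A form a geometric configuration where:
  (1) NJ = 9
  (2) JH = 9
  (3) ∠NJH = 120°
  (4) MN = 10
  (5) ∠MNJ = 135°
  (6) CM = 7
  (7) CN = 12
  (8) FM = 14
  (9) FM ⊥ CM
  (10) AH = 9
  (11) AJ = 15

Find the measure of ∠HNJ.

Step 1: By the law of cosines on triangle NJH: NH² = 9² + 9² − 2·9·9·cos(120°) = 243, so NH = 9·√3.
Step 2: By the inverse law of cosines on triangle HNJ: cos(∠HNJ) = ((9·√3)² + 9² − 9²) / (2·9·√3·9) = 243/280.59 = 0.866, so ∠HNJ = 30°.

Therefore, the measure of angle ∠HNJ = 30°.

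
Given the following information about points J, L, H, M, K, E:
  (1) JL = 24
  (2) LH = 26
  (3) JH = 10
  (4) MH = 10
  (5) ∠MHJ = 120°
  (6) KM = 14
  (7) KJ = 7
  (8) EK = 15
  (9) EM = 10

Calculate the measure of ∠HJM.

Step 1: By the law of cosines on triangle JHM: JM² = 10² + 10² − 2·10·10·cos(120°) = 300, so JM = 10·√3.
Step 2: By the inverse law of cosines on triangle HJM: cos(∠HJM) = (10² + (10·√3)² − 10²) / (2·10·10·√3) = 300/346.41 = 0.866, so ∠HJM = 30°.

Therefore, the measure of angle ∠HJM = 30°.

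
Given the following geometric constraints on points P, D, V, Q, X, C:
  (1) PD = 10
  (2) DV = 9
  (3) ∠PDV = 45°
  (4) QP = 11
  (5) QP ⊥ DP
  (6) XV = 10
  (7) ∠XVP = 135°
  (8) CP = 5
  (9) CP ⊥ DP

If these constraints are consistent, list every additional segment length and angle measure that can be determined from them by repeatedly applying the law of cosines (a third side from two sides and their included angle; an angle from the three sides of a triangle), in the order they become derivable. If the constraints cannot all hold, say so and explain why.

The constraints are consistent. Derivable facts, in order:
After 1 step:
- DC = 5·√5
- DQ ≈ 14.87
- PV ≈ 7.33
After 2 steps:
- PX ≈ 16.04
- ∠CDP = 26.57°
- ∠DCP = 63.43°
- ∠DPV = 60.26°
- ∠DQP = 42.27°
- ∠DVP = 74.74°
- ∠PDQ = 47.73°
After 3 steps:
- ∠PXV = 18.85°
- ∠VPX = 26.15°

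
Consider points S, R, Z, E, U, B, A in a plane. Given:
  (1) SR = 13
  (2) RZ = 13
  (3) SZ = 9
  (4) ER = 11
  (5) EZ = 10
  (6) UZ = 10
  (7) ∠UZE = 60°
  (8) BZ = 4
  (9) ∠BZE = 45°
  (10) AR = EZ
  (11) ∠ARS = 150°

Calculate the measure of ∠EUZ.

Step 1: By the law of cosines on triangle UZE: UE² = 10² + 10² − 2·10·10·cos(60°) = 100, so UE = 10.
Step 2: By the inverse law of cosines on triangle EUZ: cos(∠EUZ) = (10² + 10² − 10²) / (2·10·10) = 100/200 = 0.5, so ∠EUZ = 60°.

Therefore, the measure of angle ∠EUZ = 60°.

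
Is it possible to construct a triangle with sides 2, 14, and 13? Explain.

For three segments to close into a triangle, no single side can be as long as the other two combined.
The longest side is 14, and 2 + 13 = 15 > 14.
A triangle can be formed.

Yes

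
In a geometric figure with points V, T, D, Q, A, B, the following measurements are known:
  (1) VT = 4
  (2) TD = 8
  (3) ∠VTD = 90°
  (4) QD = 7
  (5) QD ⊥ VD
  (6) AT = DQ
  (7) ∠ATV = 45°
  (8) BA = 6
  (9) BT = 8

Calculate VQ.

Step 1: By the law of cosines on triangle DTV: DV² = 8² + 4² − 2·8·4·cos(90°) = 80, so DV = 4·√5.
Step 2: By the law of cosines on triangle VDQ: VQ² = (4·√5)² + 7² − 2·4·√5·7·cos(90°) = 129, so VQ = √129.

Therefore, the length of VQ = √129.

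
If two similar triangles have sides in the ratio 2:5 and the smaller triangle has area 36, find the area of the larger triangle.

The ratio of areas of similar triangles = (side ratio)^2.
Side ratio = 2:5, so area ratio = 4:25.
Area of the larger triangle / Area of the smaller triangle = 25/4
Area of the larger triangle = 36 * 25/4 = 225

225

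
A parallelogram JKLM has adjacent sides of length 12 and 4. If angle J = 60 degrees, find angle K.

In a parallelogram, consecutive angles are supplementary (sum to 180°).
angle K = 180 - angle J
angle K = 180 - 60
angle K = 120 degrees

120 degrees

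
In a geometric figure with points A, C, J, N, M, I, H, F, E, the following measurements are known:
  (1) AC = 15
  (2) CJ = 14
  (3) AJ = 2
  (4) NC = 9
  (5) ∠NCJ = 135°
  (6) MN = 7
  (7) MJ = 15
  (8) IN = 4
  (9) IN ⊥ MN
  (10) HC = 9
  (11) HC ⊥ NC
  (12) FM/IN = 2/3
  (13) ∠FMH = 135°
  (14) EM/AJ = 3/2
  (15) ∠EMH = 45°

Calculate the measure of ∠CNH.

Step 1: By the law of cosines on triangle NCH: NH² = 9² + 9² − 2·9·9·cos(90°) = 162, so NH = 9·√2.
Step 2: By the inverse law of cosines on triangle CNH: cos(∠CNH) = (9² + (9·√2)² − 9²) / (2·9·9·√2) = 162/229.1 = 0.7071, so ∠CNH = 45°.

Therefore, the measure of angle ∠CNH = 45°.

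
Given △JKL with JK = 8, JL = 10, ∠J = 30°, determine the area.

Area = (1/2)(8)(10) sin(30°) = (1/2)(8)(10)(1/2) = 20

20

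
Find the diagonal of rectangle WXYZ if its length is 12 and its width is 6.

A rectangle's diagonal splits it into two right triangles, with the diagonal as the hypotenuse.
By the Pythagorean theorem, d^2 = 12^2 + 6^2 = 180.
Therefore d = sqrt(180) = 6*sqrt(5).

6*sqrt(5)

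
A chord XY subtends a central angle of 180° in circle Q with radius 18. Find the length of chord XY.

Drop a perpendicular from the center to the chord, bisecting both the chord and the central angle.
Each half-chord = r sin(θ/2) = 18 sin(90°).
The full chord = 2 × 18 × sin(90°) = 36.

36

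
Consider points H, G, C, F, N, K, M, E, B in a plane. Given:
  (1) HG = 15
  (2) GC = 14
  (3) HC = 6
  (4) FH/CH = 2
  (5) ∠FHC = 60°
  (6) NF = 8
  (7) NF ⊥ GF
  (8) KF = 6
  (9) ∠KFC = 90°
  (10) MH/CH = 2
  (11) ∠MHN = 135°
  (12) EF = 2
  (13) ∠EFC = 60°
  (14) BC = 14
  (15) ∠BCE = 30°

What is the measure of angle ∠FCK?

From the given relations: FH = 2·CH = 2·6 = 12.
Step 1: By the law of cosines on triangle CHF: CF² = 6² + 12² − 2·6·12·cos(60°) = 108, so CF = 6·√3.
Step 2: By the law of cosines on triangle CFK: CK² = (6·√3)² + 6² − 2·6·√3·6·cos(90°) = 144, so CK = 12.
Step 3: By the inverse law of cosines on triangle FCK: cos(∠FCK) = ((6·√3)² + 12² − 6²) / (2·6·√3·12) = 216/249.42 = 0.866, so ∠FCK = 30°.

Therefore, the measure of angle ∠FCK = 30°.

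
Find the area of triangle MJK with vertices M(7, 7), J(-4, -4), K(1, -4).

Shoelace: Area = (1/2)|7(-4--4) + -4(-4-7) + 1(7--4)| = (1/2)(55) = 55/2

55/2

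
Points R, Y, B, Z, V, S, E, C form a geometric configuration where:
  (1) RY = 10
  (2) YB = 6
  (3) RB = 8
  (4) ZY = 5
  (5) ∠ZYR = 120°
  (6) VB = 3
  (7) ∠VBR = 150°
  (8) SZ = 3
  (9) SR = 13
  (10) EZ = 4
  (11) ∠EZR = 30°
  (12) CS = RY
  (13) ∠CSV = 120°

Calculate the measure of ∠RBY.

Step 1: By the inverse law of cosines on triangle RBY: cos(∠RBY) = (8² + 6² − 10²) / (2·8·6) = 0/96 = 0, so ∠RBY = 90°.

Therefore, the measure of angle ∠RBY = 90°.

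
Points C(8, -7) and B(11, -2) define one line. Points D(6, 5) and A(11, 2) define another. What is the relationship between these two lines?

Slope of line 1: m1 = (-2 - -7)/(11 - 8) = 5/3 = 5/3
Slope of line 2: m2 = (2 - 5)/(11 - 6) = -3/5 = -3/5
m1 * m2 = -1, so perpendicular.

Perpendicular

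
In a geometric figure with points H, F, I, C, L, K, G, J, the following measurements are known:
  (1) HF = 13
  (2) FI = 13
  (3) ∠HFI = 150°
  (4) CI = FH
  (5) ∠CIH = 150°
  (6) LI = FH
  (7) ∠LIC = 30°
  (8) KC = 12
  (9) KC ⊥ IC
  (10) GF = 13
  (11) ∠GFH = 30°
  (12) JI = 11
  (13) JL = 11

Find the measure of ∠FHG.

Step 1: By the law of cosines on triangle HFG: HG² = 13² + 13² − 2·13·13·cos(30°) = 45.28, so HG ≈ 6.73.
Step 2: By the inverse law of cosines on triangle FHG: cos(∠FHG) = (13² + 6.73² − 13²) / (2·13·6.73) = 45.28/174.96 = 0.2588, so ∠FHG = 75°.

Therefore, the measure of angle ∠FHG = 75°.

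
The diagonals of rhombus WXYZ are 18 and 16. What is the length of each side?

The diagonals of a rhombus bisect each other at right angles.
Half-diagonals: 18/2 = 9 and 16/2 = 8
side = sqrt(9^2 + 8^2)
side = sqrt(81 + 64)
side = sqrt(145)

sqrt(145)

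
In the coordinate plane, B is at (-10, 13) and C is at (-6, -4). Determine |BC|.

d = sqrt((-6 - -10)^2 + (-4 - 13)^2)
d = sqrt(4^2 + -17^2)
d = sqrt(16 + 289)
d = sqrt(305)

sqrt(305)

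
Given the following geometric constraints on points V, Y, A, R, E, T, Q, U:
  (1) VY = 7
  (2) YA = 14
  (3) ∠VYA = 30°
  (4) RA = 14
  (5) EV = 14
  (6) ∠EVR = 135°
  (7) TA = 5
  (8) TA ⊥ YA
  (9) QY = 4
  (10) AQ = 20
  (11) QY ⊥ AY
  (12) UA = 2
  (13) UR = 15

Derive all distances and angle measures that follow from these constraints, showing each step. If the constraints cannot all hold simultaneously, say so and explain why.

These constraints are not satisfiable: by the triangle inequality in triangle YAQ, (2) YA = 14 and (9) QY = 4 force AQ ≤ 14 + 4 = 18, but (10) says AQ = 20. No planar figure meets all of them, so nothing further can be derived.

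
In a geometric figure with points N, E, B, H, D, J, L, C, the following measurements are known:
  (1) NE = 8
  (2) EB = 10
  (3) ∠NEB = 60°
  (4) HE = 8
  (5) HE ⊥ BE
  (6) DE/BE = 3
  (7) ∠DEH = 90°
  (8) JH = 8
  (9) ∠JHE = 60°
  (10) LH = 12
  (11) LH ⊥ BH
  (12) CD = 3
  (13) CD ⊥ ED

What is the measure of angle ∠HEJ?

Step 1: By the law of cosines on triangle EHJ: EJ² = 8² + 8² − 2·8·8·cos(60°) = 64, so EJ = 8.
Step 2: By the inverse law of cosines on triangle HEJ: cos(∠HEJ) = (8² + 8² − 8²) / (2·8·8) = 64/128 = 0.5, so ∠HEJ = 60°.

Therefore, the measure of angle ∠HEJ = 60°.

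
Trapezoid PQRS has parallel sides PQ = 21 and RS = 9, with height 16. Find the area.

Area of a trapezoid = (base1 + base2) * height / 2
Area = (21 + 9) * 16 / 2
Area = 30 * 16 / 2
Area = 480 / 2
Area = 240

240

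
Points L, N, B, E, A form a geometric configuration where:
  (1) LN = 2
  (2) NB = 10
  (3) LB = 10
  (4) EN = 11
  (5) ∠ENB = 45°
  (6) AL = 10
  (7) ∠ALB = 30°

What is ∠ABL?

Step 1: By the law of cosines on triangle BLA: BA² = 10² + 10² − 2·10·10·cos(30°) = 26.79, so BA ≈ 5.18.
Step 2: By the inverse law of cosines on triangle ABL: cos(∠ABL) = (5.18² + 10² − 10²) / (2·5.18·10) = 26.79/103.53 = 0.2588, so ∠ABL = 75°.

Therefore, the measure of angle ∠ABL = 75°.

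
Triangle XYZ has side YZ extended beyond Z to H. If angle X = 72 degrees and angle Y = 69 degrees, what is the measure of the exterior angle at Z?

Exterior angle = 72 + 69 = 141 degrees (exterior angle theorem).

141 degrees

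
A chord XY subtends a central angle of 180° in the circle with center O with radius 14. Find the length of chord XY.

Chord length = 2r sin(θ/2)
= 2 × 14 × sin(180°/2)
= 2 × 14 × sin(90°)
= 28

28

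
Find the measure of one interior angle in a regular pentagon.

Each interior angle of a regular n-gon is (n - 2) * 180 / n.
For n = 5: (5 - 2) * 180 / 5 = 540/5 = 108 degrees.

108 degrees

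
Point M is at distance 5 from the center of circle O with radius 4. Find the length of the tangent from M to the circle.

tangent = √(d² - r²) = √(5² - 4²) = √(25 - 16) = √9 = 3

3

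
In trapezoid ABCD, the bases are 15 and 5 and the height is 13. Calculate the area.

Area of a trapezoid = (base1 + base2) * height / 2
Area = (15 + 5) * 13 / 2
Area = 20 * 13 / 2
Area = 260 / 2
Area = 130

130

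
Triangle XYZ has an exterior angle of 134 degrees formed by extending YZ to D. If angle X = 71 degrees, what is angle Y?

angle Y = 134 - 71 = 63 degrees (exterior angle theorem).

63 degrees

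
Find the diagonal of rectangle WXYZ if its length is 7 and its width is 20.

A rectangle's diagonal splits it into two right triangles, with the diagonal as the hypotenuse.
By the Pythagorean theorem, d^2 = 7^2 + 20^2 = 449.
Therefore d = sqrt(449).

sqrt(449)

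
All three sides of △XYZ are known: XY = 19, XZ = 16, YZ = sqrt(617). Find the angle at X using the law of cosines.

When all three sides of a triangle are known, the law of cosines can be rearranged to find any angle.
cos(C) = (a² + b² - c²) / (2ab) gives cos(X) = 0.
Taking the inverse cosine: X = 90°.

90°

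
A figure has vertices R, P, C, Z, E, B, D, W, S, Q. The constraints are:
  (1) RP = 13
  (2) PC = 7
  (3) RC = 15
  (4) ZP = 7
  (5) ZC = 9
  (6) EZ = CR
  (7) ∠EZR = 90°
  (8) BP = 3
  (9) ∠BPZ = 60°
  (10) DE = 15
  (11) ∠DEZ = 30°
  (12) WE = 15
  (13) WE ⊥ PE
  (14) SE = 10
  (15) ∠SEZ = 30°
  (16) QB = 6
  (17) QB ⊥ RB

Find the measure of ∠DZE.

From the given relations: EZ = CR = 15.
Step 1: By the law of cosines on triangle ZED: ZD² = 15² + 15² − 2·15·15·cos(30°) = 60.29, so ZD ≈ 7.76.
Step 2: By the inverse law of cosines on triangle DZE: cos(∠DZE) = (7.76² + 15² − 15²) / (2·7.76·15) = 60.29/232.94 = 0.2588, so ∠DZE = 75°.

Therefore, the measure of angle ∠DZE = 75°.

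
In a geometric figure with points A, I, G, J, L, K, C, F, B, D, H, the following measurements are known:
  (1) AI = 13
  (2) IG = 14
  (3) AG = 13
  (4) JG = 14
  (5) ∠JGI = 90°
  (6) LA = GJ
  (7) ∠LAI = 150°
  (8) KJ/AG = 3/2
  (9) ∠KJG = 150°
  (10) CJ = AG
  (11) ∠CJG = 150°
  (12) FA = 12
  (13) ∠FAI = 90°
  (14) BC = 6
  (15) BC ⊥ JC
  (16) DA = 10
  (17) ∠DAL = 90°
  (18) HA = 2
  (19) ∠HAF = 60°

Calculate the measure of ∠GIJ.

Step 1: By the law of cosines on triangle IGJ: IJ² = 14² + 14² − 2·14·14·cos(90°) = 392, so IJ = 14·√2.
Step 2: By the inverse law of cosines on triangle GIJ: cos(∠GIJ) = (14² + (14·√2)² − 14²) / (2·14·14·√2) = 392/554.37 = 0.7071, so ∠GIJ = 45°.

Therefore, the measure of angle ∠GIJ = 45°.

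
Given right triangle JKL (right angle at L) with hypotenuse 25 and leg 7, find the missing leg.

Rearranging the Pythagorean theorem to solve for the unknown leg:
leg^2 = hypotenuse^2 - known_leg^2 = 625 - 49 = 576
leg = sqrt(576) = 24.

24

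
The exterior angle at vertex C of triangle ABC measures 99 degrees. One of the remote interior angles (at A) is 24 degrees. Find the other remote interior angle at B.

The exterior angle theorem states that an exterior angle equals the sum of the two non-adjacent interior angles.
So 99 = 24 + angle B, which gives angle B = 99 - 24 = 75 degrees.

75 degrees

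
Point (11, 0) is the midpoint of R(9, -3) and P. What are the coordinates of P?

Using the midpoint formula: M = ((x1 + x2)/2, (y1 + y2)/2)
We know M = (11, 0) and R = (9, -3)
For x: 11 = (9 + x2)/2, so x2 = 2*11 - 9 = 13
For y: 0 = (-3 + y2)/2, so y2 = 2*0 - -3 = 3
P = (13, 3)

(13, 3)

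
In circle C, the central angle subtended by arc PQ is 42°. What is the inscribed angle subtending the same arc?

An inscribed angle intercepts an arc from a point on the circle, while the central angle intercepts the same arc from the center.
The inscribed angle is always half the central angle: 42° / 2 = 21°.

21°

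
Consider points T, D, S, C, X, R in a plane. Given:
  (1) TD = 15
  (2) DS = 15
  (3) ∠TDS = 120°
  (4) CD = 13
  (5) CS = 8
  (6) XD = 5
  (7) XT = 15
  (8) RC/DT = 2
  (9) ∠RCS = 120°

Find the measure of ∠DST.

Step 1: By the law of cosines on triangle SDT: ST² = 15² + 15² − 2·15·15·cos(120°) = 675, so ST = 15·√3.
Step 2: By the inverse law of cosines on triangle DST: cos(∠DST) = (15² + (15·√3)² − 15²) / (2·15·15·√3) = 675/779.42 = 0.866, so ∠DST = 30°.

Therefore, the measure of angle ∠DST = 30°.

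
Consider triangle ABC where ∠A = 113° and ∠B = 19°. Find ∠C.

angle C = 180 - 113 - 19 = 48 degrees.

48 degrees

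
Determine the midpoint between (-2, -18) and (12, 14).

M = ((x₁ + x₂)/2, (y₁ + y₂)/2)
= ((-2 + 12)/2, (-18 + 14)/2)
= (10/2, -4/2) = (5, -2)

(5, -2)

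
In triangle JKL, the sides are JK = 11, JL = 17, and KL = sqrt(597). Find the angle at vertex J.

By the inverse law of cosines: cos(J) = (JK² + JL² - KL²) / (2 × JK × JL)
cos(J) = (11² + 17² - (sqrt(597))²) / (2 × 11 × 17)
cos(J) = (121 + 289 - (597)) / 374
cos(J) = -1/2
J = arccos(-1/2) = 120°

120°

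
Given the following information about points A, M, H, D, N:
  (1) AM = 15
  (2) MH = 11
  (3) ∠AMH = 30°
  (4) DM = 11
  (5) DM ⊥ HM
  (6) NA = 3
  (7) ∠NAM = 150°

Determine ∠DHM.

Step 1: By the law of cosines on triangle HMD: HD² = 11² + 11² − 2·11·11·cos(90°) = 242, so HD = 11·√2.
Step 2: By the inverse law of cosines on triangle DHM: cos(∠DHM) = ((11·√2)² + 11² − 11²) / (2·11·√2·11) = 242/342.24 = 0.7071, so ∠DHM = 45°.

Therefore, the measure of angle ∠DHM = 45°.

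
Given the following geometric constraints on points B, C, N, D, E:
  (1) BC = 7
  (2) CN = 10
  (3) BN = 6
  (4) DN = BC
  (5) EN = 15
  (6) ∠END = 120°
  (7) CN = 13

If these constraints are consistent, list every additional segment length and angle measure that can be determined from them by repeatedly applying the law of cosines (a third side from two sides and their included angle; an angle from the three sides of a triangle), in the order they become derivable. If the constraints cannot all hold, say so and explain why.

These constraints are not satisfiable: (2) CN = 10 and (7) CN = 13 assign two different lengths to the same segment. No planar figure meets all of them, so nothing further can be derived.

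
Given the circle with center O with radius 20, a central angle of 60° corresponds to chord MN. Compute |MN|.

Chord = 2(20) sin(30°) = 20

20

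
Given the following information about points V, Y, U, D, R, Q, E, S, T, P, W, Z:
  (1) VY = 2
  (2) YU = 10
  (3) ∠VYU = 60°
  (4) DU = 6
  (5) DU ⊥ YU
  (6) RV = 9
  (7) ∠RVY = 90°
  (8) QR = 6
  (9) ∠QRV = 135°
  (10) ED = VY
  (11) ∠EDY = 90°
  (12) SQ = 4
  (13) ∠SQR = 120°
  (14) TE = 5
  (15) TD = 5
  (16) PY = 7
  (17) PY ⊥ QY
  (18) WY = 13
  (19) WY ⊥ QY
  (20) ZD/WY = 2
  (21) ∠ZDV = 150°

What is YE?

From the given relations: ED = VY = 2.
Step 1: By the law of cosines on triangle DUY: DY² = 6² + 10² − 2·6·10·cos(90°) = 136, so DY = 2·√34.
Step 2: By the law of cosines on triangle YDE: YE² = (2·√34)² + 2² − 2·2·√34·2·cos(90°) = 140, so YE = 2·√35.

Therefore, the length of YE = 2·√35.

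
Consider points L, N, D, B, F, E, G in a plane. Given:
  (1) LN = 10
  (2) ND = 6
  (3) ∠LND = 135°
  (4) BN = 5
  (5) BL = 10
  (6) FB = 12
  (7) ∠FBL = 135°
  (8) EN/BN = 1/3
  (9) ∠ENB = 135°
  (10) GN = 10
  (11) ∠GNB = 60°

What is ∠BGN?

Step 1: By the law of cosines on triangle GNB: GB² = 10² + 5² − 2·10·5·cos(60°) = 75, so GB = 5·√3.
Step 2: By the inverse law of cosines on triangle BGN: cos(∠BGN) = ((5·√3)² + 10² − 5²) / (2·5·√3·10) = 150/173.21 = 0.866, so ∠BGN = 30°.

Therefore, the measure of angle ∠BGN = 30°.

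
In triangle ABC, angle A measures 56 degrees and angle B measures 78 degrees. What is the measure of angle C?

The interior angles sum to 180°: angle C = 180 - 56 - 78 = 46°.
The triangle is acute (angles 56°, 78°, 46°).

46 degrees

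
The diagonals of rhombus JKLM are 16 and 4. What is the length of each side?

The diagonals of a rhombus bisect each other at right angles.
Half-diagonals: 16/2 = 8 and 4/2 = 2
side = sqrt(8^2 + 2^2)
side = sqrt(64 + 4)
side = sqrt(68) = 2*sqrt(17)

2*sqrt(17)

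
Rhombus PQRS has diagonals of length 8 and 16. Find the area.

Area of a rhombus = (d1 * d2) / 2
Area = (8 * 16) / 2
Area = 128 / 2
Area = 64

64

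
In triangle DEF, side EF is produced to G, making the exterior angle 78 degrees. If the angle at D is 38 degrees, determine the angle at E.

By the exterior angle theorem: exterior angle = sum of remote interior angles.
78 = 38 + angle E
angle E = 78 - 38 = 40 degrees

40 degrees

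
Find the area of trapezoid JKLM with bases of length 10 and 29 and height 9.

Area = (10 + 29) * 9 / 2 = 351 / 2 = 351/2

351/2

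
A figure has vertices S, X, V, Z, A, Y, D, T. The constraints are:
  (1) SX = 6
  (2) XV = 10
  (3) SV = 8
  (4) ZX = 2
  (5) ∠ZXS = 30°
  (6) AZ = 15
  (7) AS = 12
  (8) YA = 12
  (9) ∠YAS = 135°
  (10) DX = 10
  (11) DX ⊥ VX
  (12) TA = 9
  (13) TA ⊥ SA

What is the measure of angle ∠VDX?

Step 1: By the law of cosines on triangle DXV: DV² = 10² + 10² − 2·10·10·cos(90°) = 200, so DV = 10·√2.
Step 2: By the inverse law of cosines on triangle VDX: cos(∠VDX) = ((10·√2)² + 10² − 10²) / (2·10·√2·10) = 200/282.84 = 0.7071, so ∠VDX = 45°.

Therefore, the measure of angle ∠VDX = 45°.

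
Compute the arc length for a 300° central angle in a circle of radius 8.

The full circumference is 2πr = 2π(8) = 16*pi.
The arc spans 300° out of 360°, which is a fraction of 5/6.
Arc length = 16*pi × 5/6 = 40*pi/3.

40*pi/3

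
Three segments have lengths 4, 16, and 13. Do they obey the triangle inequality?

Check all three triangle inequalities:
4 + 16 = 20 > 13 ✓
4 + 13 = 17 > 16 ✓
16 + 13 = 29 > 4 ✓
All conditions hold, so these sides form a valid triangle.

Yes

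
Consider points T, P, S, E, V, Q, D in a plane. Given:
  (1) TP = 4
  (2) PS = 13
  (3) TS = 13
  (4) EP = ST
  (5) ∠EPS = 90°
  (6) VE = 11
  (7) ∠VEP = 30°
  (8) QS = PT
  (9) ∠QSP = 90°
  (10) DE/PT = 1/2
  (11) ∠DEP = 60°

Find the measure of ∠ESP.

From the given relations: EP = ST = 13.
Step 1: By the law of cosines on triangle SPE: SE² = 13² + 13² − 2·13·13·cos(90°) = 338, so SE = 13·√2.
Step 2: By the inverse law of cosines on triangle ESP: cos(∠ESP) = ((13·√2)² + 13² − 13²) / (2·13·√2·13) = 338/478 = 0.7071, so ∠ESP = 45°.

Therefore, the measure of angle ∠ESP = 45°.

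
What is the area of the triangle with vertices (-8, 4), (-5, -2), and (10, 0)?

Using the Shoelace formula for a triangle:
Area = (1/2)|x0(y1 - y2) + x1(y2 - y0) + x2(y0 - y1)|
Area = (1/2)|-8(-2 - 0) + -5(0 - 4) + 10(4 - -2)|
Area = (1/2)|16 + 20 + 60|
Area = (1/2)|96|
Area = (1/2)(96)
Area = 48

48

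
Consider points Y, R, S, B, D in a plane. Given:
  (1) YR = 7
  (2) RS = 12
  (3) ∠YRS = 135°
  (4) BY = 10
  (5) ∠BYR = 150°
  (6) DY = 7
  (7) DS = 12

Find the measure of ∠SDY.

Step 1: By the law of cosines on triangle SRY: SY² = 12² + 7² − 2·12·7·cos(135°) = 311.79, so SY ≈ 17.66.
Step 2: By the inverse law of cosines on triangle SDY: cos(∠SDY) = (12² + 7² − 17.66²) / (2·12·7) = -118.79/168 = -0.7071, so ∠SDY = 135°.

Therefore, the measure of angle ∠SDY = 135°.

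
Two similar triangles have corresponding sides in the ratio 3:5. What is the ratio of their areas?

Area ratio = (side ratio)^2 = (3/5)^2 = 9:25.

9:25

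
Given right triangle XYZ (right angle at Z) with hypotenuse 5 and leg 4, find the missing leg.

YZ = sqrt(5^2 - 4^2) = sqrt(9) = 3

3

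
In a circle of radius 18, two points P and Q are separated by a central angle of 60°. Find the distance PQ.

Drop a perpendicular from the center to the chord, bisecting both the chord and the central angle.
Each half-chord = r sin(θ/2) = 18 sin(30°).
The full chord = 2 × 18 × sin(30°) = 18.

18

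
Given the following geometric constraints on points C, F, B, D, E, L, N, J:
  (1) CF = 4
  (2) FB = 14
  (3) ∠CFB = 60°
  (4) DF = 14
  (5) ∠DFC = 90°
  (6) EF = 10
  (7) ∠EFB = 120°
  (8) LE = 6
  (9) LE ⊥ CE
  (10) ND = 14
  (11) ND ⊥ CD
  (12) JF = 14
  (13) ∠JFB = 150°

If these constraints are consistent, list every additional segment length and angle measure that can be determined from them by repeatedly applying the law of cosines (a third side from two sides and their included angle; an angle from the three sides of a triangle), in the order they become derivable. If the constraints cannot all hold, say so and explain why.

The constraints are consistent. Derivable facts, in order:
After 1 step:
- BE = 2·√109
- BJ ≈ 27.05
- CB = 2·√39
- CD = 2·√53
After 2 steps:
- CN = 2·√102
- ∠BCF = 103.9°
- ∠BEF = 35.5°
- ∠BJF = 15°
- ∠CBF = 16.1°
- ∠CDF = 15.95°
- ∠DCF = 74.05°
- ∠EBF = 24.5°
- ∠FBJ = 15°
After 3 steps:
- ∠CND = 46.12°
- ∠DCN = 43.88°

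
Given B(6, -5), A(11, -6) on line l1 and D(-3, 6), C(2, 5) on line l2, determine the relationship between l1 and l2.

Slope of line 1: m1 = (-6 - -5)/(11 - 6) = -1/5 = -1/5
Slope of line 2: m2 = (5 - 6)/(2 - -3) = -1/5 = -1/5
Since m1 = m2 = -1/5, the lines are parallel.

Parallel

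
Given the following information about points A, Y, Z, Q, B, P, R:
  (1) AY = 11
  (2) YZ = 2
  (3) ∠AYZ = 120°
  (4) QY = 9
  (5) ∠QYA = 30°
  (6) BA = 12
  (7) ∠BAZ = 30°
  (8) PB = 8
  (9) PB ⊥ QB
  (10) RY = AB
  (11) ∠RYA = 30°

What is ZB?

Step 1: By the law of cosines on triangle ZYA: ZA² = 2² + 11² − 2·2·11·cos(120°) = 147, so ZA = 7·√3.
Step 2: By the law of cosines on triangle ZAB: ZB² = (7·√3)² + 12² − 2·7·√3·12·cos(30°) = 39, so ZB = √39.

Therefore, the length of ZB = √39.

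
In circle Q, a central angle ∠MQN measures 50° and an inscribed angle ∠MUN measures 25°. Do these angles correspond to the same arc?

By the inscribed angle theorem, if both angles subtend the same arc, the inscribed angle must be half the central angle.
Half of 50° = 25°, which equals the given inscribed angle of 25°.
Therefore, yes, they correspond to the same arc.

Yes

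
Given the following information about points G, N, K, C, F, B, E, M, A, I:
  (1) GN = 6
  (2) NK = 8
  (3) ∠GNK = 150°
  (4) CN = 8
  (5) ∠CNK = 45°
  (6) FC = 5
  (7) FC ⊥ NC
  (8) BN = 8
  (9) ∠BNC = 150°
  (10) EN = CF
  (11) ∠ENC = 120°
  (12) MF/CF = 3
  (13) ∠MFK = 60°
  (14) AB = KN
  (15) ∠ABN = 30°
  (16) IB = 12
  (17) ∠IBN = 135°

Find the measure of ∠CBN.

Step 1: By the law of cosines on triangle BNC: BC² = 8² + 8² − 2·8·8·cos(150°) = 238.85, so BC ≈ 15.45.
Step 2: By the inverse law of cosines on triangle CBN: cos(∠CBN) = (15.45² + 8² − 8²) / (2·15.45·8) = 238.85/247.28 = 0.9659, so ∠CBN = 15°.

Therefore, the measure of angle ∠CBN = 15°.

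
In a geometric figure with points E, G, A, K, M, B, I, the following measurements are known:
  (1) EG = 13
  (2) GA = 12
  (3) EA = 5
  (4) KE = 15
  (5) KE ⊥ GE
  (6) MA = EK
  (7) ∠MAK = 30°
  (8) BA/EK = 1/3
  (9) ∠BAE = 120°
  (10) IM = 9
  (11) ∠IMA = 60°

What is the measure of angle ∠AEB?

From the given relations: BA = 1/3·EK = 1/3·15 = 5.
Step 1: By the law of cosines on triangle EAB: EB² = 5² + 5² − 2·5·5·cos(120°) = 75, so EB = 5·√3.
Step 2: By the inverse law of cosines on triangle AEB: cos(∠AEB) = (5² + (5·√3)² − 5²) / (2·5·5·√3) = 75/86.6 = 0.866, so ∠AEB = 30°.

Therefore, the measure of angle ∠AEB = 30°.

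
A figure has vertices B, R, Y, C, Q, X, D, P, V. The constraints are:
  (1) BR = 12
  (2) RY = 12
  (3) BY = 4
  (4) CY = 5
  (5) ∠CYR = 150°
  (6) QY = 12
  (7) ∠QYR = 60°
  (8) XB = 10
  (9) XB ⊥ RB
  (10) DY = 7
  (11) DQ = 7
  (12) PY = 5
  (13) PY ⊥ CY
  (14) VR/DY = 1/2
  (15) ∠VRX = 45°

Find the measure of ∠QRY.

Step 1: By the law of cosines on triangle RYQ: RQ² = 12² + 12² − 2·12·12·cos(60°) = 144, so RQ = 12.
Step 2: By the inverse law of cosines on triangle QRY: cos(∠QRY) = (12² + 12² − 12²) / (2·12·12) = 144/288 = 0.5, so ∠QRY = 60°.

Therefore, the measure of angle ∠QRY = 60°.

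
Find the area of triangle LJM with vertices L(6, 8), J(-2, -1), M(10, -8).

Shoelace: Area = (1/2)|6(-1--8) + -2(-8-8) + 10(8--1)| = (1/2)(164) = 82

82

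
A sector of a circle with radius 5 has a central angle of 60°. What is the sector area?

Sector area = π(5²)(1/6) = 25*pi/6

25*pi/6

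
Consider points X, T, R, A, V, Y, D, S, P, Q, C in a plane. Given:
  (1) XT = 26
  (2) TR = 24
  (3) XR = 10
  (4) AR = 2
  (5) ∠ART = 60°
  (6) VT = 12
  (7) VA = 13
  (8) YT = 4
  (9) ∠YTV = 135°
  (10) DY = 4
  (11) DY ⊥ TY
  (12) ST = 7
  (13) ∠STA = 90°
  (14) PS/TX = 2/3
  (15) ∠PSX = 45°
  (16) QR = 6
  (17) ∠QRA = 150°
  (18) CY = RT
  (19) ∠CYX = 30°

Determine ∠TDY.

Step 1: By the law of cosines on triangle DYT: DT² = 4² + 4² − 2·4·4·cos(90°) = 32, so DT = 4·√2.
Step 2: By the inverse law of cosines on triangle TDY: cos(∠TDY) = ((4·√2)² + 4² − 4²) / (2·4·√2·4) = 32/45.25 = 0.7071, so ∠TDY = 45°.

Therefore, the measure of angle ∠TDY = 45°.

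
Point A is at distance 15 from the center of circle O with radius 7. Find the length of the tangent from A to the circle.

Let T be the point of tangency. Then OT ⊥ AT (radius ⊥ tangent).
In right triangle OTA: OA² = OT² + AT²
15² = 7² + AT²
AT² = 176, AT = 4*sqrt(11)

4*sqrt(11)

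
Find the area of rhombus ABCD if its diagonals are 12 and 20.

Area of a rhombus = (d1 * d2) / 2
Area = (12 * 20) / 2
Area = 240 / 2
Area = 120

120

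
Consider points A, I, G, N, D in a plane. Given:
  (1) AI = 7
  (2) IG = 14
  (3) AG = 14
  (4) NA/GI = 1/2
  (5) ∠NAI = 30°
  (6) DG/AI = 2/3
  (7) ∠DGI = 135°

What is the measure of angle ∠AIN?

From the given relations: NA = 1/2·GI = 1/2·14 = 7.
Step 1: By the law of cosines on triangle IAN: IN² = 7² + 7² − 2·7·7·cos(30°) = 13.13, so IN ≈ 3.62.
Step 2: By the inverse law of cosines on triangle AIN: cos(∠AIN) = (7² + 3.62² − 7²) / (2·7·3.62) = 13.13/50.73 = 0.2588, so ∠AIN = 75°.

Therefore, the measure of angle ∠AIN = 75°.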